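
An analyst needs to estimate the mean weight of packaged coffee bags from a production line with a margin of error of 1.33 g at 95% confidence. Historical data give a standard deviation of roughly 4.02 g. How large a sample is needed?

36

For a mean, the margin of error is E = z·σ/√n, so n = (zσ/E)².
At 95% confidence, z = 1.960.
n = (1.960 × 4.02 / 1.33)² = 35.10
Round up: n = 36.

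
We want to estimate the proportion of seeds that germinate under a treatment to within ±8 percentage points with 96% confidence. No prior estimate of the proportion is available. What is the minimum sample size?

For a proportion with margin E = 0.08 at 96% confidence, z = 2.054.
With no prior estimate, use p = 0.5, which maximizes p(1−p) at 0.25.
n = 0.25 × (z/E)² = 0.25 × (2.054/0.08)² = 164.80
Round up: n = 165.

165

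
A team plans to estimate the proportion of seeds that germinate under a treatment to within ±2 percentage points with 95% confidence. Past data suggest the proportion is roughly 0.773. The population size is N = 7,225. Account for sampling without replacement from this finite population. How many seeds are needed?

For a proportion with margin E = 0.02 at 95% confidence, z = 1.960.
n = p̂(1−p̂)(z/E)² = 0.773 × 0.227 × (1.960/0.02)² = 1685.22 — call this n₀.
Finite-population correction with N = 7,225: n = n₀ / (1 + (n₀−1)/N) = 1685.22 / 1.233 = 1366.76
Round up: n = 1367.

1367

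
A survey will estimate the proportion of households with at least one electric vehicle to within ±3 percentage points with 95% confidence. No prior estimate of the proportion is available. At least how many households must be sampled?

For a proportion with margin E = 0.03 at 95% confidence, z = 1.960.
With no prior estimate, use p = 0.5, which maximizes p(1−p) at 0.25.
n = 0.25 × (z/E)² = 0.25 × (1.960/0.03)² = 1067.11
Round up: n = 1068.

1068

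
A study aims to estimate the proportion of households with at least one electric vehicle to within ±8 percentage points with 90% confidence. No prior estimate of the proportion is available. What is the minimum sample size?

106

For a proportion with margin E = 0.08 at 90% confidence, z = 1.645.
With no prior estimate, use p = 0.5, which maximizes p(1−p) at 0.25.
n = 0.25 × (z/E)² = 0.25 × (1.645/0.08)² = 105.70
Round up: n = 106.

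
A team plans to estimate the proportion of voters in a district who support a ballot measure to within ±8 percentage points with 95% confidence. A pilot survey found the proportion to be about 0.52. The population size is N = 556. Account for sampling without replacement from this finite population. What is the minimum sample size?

For a proportion with margin E = 0.08 at 95% confidence, z = 1.960.
n = p̂(1−p̂)(z/E)² = 0.52 × 0.48 × (1.960/0.08)² = 149.82 — call this n₀.
Finite-population correction with N = 556: n = n₀ / (1 + (n₀−1)/N) = 149.82 / 1.268 = 118.15
Round up: n = 119.

n = 119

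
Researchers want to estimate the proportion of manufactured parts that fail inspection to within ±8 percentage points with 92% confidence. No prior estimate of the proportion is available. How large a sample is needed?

For a proportion with margin E = 0.08 at 92% confidence, z = 1.751.
With no prior estimate, use p = 0.5, which maximizes p(1−p) at 0.25.
n = 0.25 × (z/E)² = 0.25 × (1.751/0.08)² = 119.77
Round up: n = 120.

120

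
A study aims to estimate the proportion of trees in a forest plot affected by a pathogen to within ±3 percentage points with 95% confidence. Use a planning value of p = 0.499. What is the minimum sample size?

For a proportion with margin E = 0.03 at 95% confidence, z = 1.960.
n = p̂(1−p̂)(z/E)² = 0.499 × 0.501 × (1.960/0.03)² = 1067.11
Round up: n = 1068.

1068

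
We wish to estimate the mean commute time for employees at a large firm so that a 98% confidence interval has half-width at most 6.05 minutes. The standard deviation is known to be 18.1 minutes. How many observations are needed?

49

For a mean, the margin of error is E = z·σ/√n, so n = (zσ/E)².
At 98% confidence, z = 2.326.
n = (2.326 × 18.1 / 6.05)² = 48.42
Round up: n = 49.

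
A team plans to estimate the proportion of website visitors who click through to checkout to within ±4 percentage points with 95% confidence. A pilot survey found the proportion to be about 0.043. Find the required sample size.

99

For a proportion with margin E = 0.04 at 95% confidence, z = 1.960.
n = p̂(1−p̂)(z/E)² = 0.043 × 0.957 × (1.960/0.04)² = 98.80
Round up: n = 99.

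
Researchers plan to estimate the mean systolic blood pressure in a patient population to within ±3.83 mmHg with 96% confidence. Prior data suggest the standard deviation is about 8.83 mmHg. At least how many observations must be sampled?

23

For a mean, the margin of error is E = z·σ/√n, so n = (zσ/E)².
At 96% confidence, z = 2.054.
n = (2.054 × 8.83 / 3.83)² = 22.42
Round up: n = 23.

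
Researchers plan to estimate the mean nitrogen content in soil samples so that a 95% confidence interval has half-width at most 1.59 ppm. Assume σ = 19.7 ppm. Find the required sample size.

n = 590

For a mean, the margin of error is E = z·σ/√n, so n = (zσ/E)².
At 95% confidence, z = 1.960.
n = (1.960 × 19.7 / 1.59)² = 589.73
Round up: n = 590.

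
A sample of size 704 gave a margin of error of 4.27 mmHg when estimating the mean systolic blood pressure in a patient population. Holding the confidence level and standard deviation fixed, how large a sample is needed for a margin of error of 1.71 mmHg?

4390

Margin of error scales as 1/√n, so n₂ = n₁·(E₁/E₂)².
n₂ = 704 × (4.27/1.71)² = 704 × 6.235 = 4389.44
Round up: n₂ = 4390.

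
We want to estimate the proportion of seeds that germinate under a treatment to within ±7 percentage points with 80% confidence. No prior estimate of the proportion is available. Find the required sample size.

For a proportion with margin E = 0.07 at 80% confidence, z = 1.282.
With no prior estimate, use p = 0.5, which maximizes p(1−p) at 0.25.
n = 0.25 × (z/E)² = 0.25 × (1.282/0.07)² = 83.85
Round up: n = 84.

84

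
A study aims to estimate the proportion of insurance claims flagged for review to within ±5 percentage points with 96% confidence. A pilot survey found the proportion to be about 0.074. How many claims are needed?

For a proportion with margin E = 0.05 at 96% confidence, z = 2.054.
n = p̂(1−p̂)(z/E)² = 0.074 × 0.926 × (2.054/0.05)² = 115.64
Round up: n = 116.

n = 116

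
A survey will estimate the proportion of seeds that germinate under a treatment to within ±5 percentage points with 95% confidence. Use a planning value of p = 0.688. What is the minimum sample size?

330

For a proportion with margin E = 0.05 at 95% confidence, z = 1.960.
n = p̂(1−p̂)(z/E)² = 0.688 × 0.312 × (1.960/0.05)² = 329.85
Round up: n = 330.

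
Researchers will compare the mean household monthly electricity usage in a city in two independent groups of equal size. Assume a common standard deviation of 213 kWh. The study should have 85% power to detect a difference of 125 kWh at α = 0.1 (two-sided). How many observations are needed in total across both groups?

For two equal groups, n per group = 2·((z_{α/2} + z_β)·σ/δ)².
z_{α/2} = 1.645; z_β = 1.036 (power 85%).
n = 2 × (2.681 × 213 / 125)² = 2 × 20.87 = 41.74
Round up: n = 42 per group.
Total across both groups: 2 × 42 = 84.

84 total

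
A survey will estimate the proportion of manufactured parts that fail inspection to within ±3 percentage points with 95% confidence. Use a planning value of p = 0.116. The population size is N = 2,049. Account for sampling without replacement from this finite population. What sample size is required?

For a proportion with margin E = 0.03 at 95% confidence, z = 1.960.
n = p̂(1−p̂)(z/E)² = 0.116 × 0.884 × (1.960/0.03)² = 437.70 — call this n₀.
Finite-population correction with N = 2,049: n = n₀ / (1 + (n₀−1)/N) = 437.70 / 1.213 = 360.84
Round up: n = 361.

361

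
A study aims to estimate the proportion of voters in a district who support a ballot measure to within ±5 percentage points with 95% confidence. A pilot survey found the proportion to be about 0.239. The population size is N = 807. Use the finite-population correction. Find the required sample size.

208

For a proportion with margin E = 0.05 at 95% confidence, z = 1.960.
n = p̂(1−p̂)(z/E)² = 0.239 × 0.761 × (1.960/0.05)² = 279.48 — call this n₀.
Finite-population correction with N = 807: n = n₀ / (1 + (n₀−1)/N) = 279.48 / 1.345 = 207.79
Round up: n = 208.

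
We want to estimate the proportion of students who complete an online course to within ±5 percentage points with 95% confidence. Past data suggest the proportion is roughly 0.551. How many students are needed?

For a proportion with margin E = 0.05 at 95% confidence, z = 1.960.
n = p̂(1−p̂)(z/E)² = 0.551 × 0.449 × (1.960/0.05)² = 380.16
Round up: n = 381.

381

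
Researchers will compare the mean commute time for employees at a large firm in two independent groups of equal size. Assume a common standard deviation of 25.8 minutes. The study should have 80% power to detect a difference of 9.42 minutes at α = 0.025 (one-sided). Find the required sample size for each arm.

118 per group

For two equal groups, n per group = 2·((z_α + z_β)·σ/δ)².
z_α = 1.960; z_β = 0.842 (power 80%).
n = 2 × (2.802 × 25.8 / 9.42)² = 2 × 58.89 = 117.78
Round up: n = 118 per group.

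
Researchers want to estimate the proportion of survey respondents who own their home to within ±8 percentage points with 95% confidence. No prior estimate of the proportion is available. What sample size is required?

151

For a proportion with margin E = 0.08 at 95% confidence, z = 1.960.
With no prior estimate, use p = 0.5, which maximizes p(1−p) at 0.25.
n = 0.25 × (z/E)² = 0.25 × (1.960/0.08)² = 150.06
Round up: n = 151.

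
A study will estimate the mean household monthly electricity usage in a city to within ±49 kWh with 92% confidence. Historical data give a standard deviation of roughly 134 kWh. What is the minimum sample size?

n = 23

For a mean, the margin of error is E = z·σ/√n, so n = (zσ/E)².
At 92% confidence, z = 1.751.
n = (1.751 × 134 / 49)² = 22.93
Round up: n = 23.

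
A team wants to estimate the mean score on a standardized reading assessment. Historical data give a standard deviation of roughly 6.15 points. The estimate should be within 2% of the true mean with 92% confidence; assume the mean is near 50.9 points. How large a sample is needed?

112

For a mean, the margin of error is E = z·σ/√n, so n = (zσ/E)².
At 92% confidence, z = 1.751.
E = 2% of 50.9 = 1.018 points.
n = (1.751 × 6.15 / 1.018)² = 111.90
Round up: n = 112.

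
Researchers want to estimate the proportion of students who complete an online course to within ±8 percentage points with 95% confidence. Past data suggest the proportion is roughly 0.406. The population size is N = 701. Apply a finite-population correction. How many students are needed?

n = 121

For a proportion with margin E = 0.08 at 95% confidence, z = 1.960.
n = p̂(1−p̂)(z/E)² = 0.406 × 0.594 × (1.960/0.08)² = 144.76 — call this n₀.
Finite-population correction with N = 701: n = n₀ / (1 + (n₀−1)/N) = 144.76 / 1.205 = 120.13
Round up: n = 121.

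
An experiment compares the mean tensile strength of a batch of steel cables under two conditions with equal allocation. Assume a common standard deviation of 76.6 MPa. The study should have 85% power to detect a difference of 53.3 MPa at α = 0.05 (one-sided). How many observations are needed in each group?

30 per group

For two equal groups, n per group = 2·((z_α + z_β)·σ/δ)².
z_α = 1.645; z_β = 1.036 (power 85%).
n = 2 × (2.681 × 76.6 / 53.3)² = 2 × 14.85 = 29.70
Round up: n = 30 per group.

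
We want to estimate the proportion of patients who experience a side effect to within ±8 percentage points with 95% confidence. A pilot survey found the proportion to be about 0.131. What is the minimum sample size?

n = 69

For a proportion with margin E = 0.08 at 95% confidence, z = 1.960.
n = p̂(1−p̂)(z/E)² = 0.131 × 0.869 × (1.960/0.08)² = 68.33
Round up: n = 69.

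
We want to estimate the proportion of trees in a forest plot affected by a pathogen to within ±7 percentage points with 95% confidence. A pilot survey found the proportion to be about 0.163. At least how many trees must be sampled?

For a proportion with margin E = 0.07 at 95% confidence, z = 1.960.
n = p̂(1−p̂)(z/E)² = 0.163 × 0.837 × (1.960/0.07)² = 106.96
Round up: n = 107.

107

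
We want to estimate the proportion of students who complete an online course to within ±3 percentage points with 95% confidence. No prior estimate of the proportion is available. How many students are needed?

1068

For a proportion with margin E = 0.03 at 95% confidence, z = 1.960.
With no prior estimate, use p = 0.5, which maximizes p(1−p) at 0.25.
n = 0.25 × (z/E)² = 0.25 × (1.960/0.03)² = 1067.11
Round up: n = 1068.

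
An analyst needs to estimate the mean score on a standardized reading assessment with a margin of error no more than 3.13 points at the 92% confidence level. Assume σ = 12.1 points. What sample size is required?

For a mean, the margin of error is E = z·σ/√n, so n = (zσ/E)².
At 92% confidence, z = 1.751.
n = (1.751 × 12.1 / 3.13)² = 45.82
Round up: n = 46.

n = 46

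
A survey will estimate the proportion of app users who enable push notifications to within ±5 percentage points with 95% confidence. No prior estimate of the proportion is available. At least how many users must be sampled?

For a proportion with margin E = 0.05 at 95% confidence, z = 1.960.
With no prior estimate, use p = 0.5, which maximizes p(1−p) at 0.25.
n = 0.25 × (z/E)² = 0.25 × (1.960/0.05)² = 384.16
Round up: n = 385.

n = 385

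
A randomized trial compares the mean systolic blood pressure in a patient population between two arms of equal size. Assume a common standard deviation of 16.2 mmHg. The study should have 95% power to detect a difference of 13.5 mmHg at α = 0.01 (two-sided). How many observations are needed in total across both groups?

104 total

For two equal groups, n per group = 2·((z_{α/2} + z_β)·σ/δ)².
z_{α/2} = 2.576; z_β = 1.645 (power 95%).
n = 2 × (4.221 × 16.2 / 13.5)² = 2 × 25.66 = 51.32
Round up: n = 52 per group.
Total across both groups: 2 × 52 = 104.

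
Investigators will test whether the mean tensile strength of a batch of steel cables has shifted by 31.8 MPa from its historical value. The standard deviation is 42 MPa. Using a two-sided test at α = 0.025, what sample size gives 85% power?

19

For a one-sample z-test, n = ((z_{α/2} + z_β)·σ/δ)².
z_{α/2} = 2.241 (two-sided α = 0.025); z_β = 1.036 (power 85% → β = 0.15).
n = (3.277 × 42 / 31.8)² = 18.73
Round up: n = 19.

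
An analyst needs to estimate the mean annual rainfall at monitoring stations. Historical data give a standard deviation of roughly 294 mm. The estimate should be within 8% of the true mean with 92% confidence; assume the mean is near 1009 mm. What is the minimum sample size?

n = 41

For a mean, the margin of error is E = z·σ/√n, so n = (zσ/E)².
At 92% confidence, z = 1.751.
E = 8% of 1009 = 80.72 mm.
n = (1.751 × 294 / 80.72)² = 40.67
Round up: n = 41.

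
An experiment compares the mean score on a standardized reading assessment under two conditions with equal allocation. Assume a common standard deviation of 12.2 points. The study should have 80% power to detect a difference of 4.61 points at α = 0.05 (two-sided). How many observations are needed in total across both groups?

For two equal groups, n per group = 2·((z_{α/2} + z_β)·σ/δ)².
z_{α/2} = 1.960; z_β = 0.842 (power 80%).
n = 2 × (2.802 × 12.2 / 4.61)² = 2 × 54.99 = 109.98
Round up: n = 110 per group.
Total across both groups: 2 × 110 = 220.

220 total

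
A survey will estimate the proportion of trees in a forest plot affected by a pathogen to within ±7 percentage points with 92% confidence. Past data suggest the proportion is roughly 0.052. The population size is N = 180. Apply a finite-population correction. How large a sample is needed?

27

For a proportion with margin E = 0.07 at 92% confidence, z = 1.751.
n = p̂(1−p̂)(z/E)² = 0.052 × 0.948 × (1.751/0.07)² = 30.85 — call this n₀.
Finite-population correction with N = 180: n = n₀ / (1 + (n₀−1)/N) = 30.85 / 1.166 = 26.46
Round up: n = 27.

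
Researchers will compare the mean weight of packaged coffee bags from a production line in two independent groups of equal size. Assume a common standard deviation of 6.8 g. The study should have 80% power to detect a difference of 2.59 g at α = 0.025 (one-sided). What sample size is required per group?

109 per group

For two equal groups, n per group = 2·((z_α + z_β)·σ/δ)².
z_α = 1.960; z_β = 0.842 (power 80%).
n = 2 × (2.802 × 6.8 / 2.59)² = 2 × 54.12 = 108.24
Round up: n = 109 per group.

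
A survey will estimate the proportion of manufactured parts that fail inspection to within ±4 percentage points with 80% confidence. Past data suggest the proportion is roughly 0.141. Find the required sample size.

For a proportion with margin E = 0.04 at 80% confidence, z = 1.282.
n = p̂(1−p̂)(z/E)² = 0.141 × 0.859 × (1.282/0.04)² = 124.41
Round up: n = 125.

125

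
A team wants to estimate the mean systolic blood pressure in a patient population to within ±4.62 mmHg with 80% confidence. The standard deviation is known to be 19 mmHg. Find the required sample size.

28

For a mean, the margin of error is E = z·σ/√n, so n = (zσ/E)².
At 80% confidence, z = 1.282.
n = (1.282 × 19 / 4.62)² = 27.80
Round up: n = 28.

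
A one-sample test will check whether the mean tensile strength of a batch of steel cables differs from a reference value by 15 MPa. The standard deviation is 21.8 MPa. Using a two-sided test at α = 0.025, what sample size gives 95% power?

32

For a one-sample z-test, n = ((z_{α/2} + z_β)·σ/δ)².
z_{α/2} = 2.241 (two-sided α = 0.025); z_β = 1.645 (power 95% → β = 0.05).
n = (3.886 × 21.8 / 15)² = 31.90
Round up: n = 32.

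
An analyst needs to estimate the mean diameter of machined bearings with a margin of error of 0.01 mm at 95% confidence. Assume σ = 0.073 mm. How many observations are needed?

For a mean, the margin of error is E = z·σ/√n, so n = (zσ/E)².
At 95% confidence, z = 1.960.
n = (1.960 × 0.073 / 0.01)² = 204.72
Round up: n = 205.

205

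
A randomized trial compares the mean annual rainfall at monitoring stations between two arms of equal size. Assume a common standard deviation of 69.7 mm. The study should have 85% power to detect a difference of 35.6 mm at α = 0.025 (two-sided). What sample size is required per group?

83 per group

For two equal groups, n per group = 2·((z_{α/2} + z_β)·σ/δ)².
z_{α/2} = 2.241; z_β = 1.036 (power 85%).
n = 2 × (3.277 × 69.7 / 35.6)² = 2 × 41.16 = 82.32
Round up: n = 83 per group.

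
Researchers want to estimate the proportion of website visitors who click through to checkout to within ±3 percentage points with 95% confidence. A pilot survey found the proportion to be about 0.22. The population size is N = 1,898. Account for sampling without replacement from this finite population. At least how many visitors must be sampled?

For a proportion with margin E = 0.03 at 95% confidence, z = 1.960.
n = p̂(1−p̂)(z/E)² = 0.22 × 0.78 × (1.960/0.03)² = 732.47 — call this n₀.
Finite-population correction with N = 1,898: n = n₀ / (1 + (n₀−1)/N) = 732.47 / 1.385 = 528.86
Round up: n = 529.

n = 529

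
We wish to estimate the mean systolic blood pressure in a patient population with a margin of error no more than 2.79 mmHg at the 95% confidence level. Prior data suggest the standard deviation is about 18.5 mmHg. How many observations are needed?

n = 169

For a mean, the margin of error is E = z·σ/√n, so n = (zσ/E)².
At 95% confidence, z = 1.960.
n = (1.960 × 18.5 / 2.79)² = 168.91
Round up: n = 169.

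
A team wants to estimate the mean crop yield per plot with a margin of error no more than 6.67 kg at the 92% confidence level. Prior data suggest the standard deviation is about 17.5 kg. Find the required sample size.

22

For a mean, the margin of error is E = z·σ/√n, so n = (zσ/E)².
At 92% confidence, z = 1.751.
n = (1.751 × 17.5 / 6.67)² = 21.11
Round up: n = 22.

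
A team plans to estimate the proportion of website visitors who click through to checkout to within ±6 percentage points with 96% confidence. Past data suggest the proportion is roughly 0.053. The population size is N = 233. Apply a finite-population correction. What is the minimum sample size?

n = 48

For a proportion with margin E = 0.06 at 96% confidence, z = 2.054.
n = p̂(1−p̂)(z/E)² = 0.053 × 0.947 × (2.054/0.06)² = 58.82 — call this n₀.
Finite-population correction with N = 233: n = n₀ / (1 + (n₀−1)/N) = 58.82 / 1.248 = 47.13
Round up: n = 48.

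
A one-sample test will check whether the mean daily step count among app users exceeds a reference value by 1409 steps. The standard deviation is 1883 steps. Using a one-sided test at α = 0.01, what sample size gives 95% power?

n = 29

For a one-sample z-test, n = ((z_α + z_β)·σ/δ)².
z_α = 2.326 (one-sided α = 0.01); z_β = 1.645 (power 95% → β = 0.05).
n = (3.971 × 1883 / 1409)² = 28.16
Round up: n = 29.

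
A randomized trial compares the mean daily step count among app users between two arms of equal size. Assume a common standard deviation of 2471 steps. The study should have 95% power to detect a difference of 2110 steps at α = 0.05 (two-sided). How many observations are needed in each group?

36 per group

For two equal groups, n per group = 2·((z_{α/2} + z_β)·σ/δ)².
z_{α/2} = 1.960; z_β = 1.645 (power 95%).
n = 2 × (3.605 × 2471 / 2110)² = 2 × 17.82 = 35.64
Round up: n = 36 per group.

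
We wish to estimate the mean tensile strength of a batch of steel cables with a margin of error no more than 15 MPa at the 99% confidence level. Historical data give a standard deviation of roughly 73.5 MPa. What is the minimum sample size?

n = 160

For a mean, the margin of error is E = z·σ/√n, so n = (zσ/E)².
At 99% confidence, z = 2.576.
n = (2.576 × 73.5 / 15)² = 159.32
Round up: n = 160.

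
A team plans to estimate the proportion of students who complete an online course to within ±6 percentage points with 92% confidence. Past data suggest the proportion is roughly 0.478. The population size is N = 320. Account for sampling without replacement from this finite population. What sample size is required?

n = 128

For a proportion with margin E = 0.06 at 92% confidence, z = 1.751.
n = p̂(1−p̂)(z/E)² = 0.478 × 0.522 × (1.751/0.06)² = 212.50 — call this n₀.
Finite-population correction with N = 320: n = n₀ / (1 + (n₀−1)/N) = 212.50 / 1.661 = 127.93
Round up: n = 128.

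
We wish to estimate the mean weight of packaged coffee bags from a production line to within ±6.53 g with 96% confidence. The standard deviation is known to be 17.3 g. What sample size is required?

30

For a mean, the margin of error is E = z·σ/√n, so n = (zσ/E)².
At 96% confidence, z = 2.054.
n = (2.054 × 17.3 / 6.53)² = 29.61
Round up: n = 30.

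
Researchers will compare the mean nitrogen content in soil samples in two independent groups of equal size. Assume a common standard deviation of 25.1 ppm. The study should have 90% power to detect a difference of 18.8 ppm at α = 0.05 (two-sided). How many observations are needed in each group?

For two equal groups, n per group = 2·((z_{α/2} + z_β)·σ/δ)².
z_{α/2} = 1.960; z_β = 1.282 (power 90%).
n = 2 × (3.242 × 25.1 / 18.8)² = 2 × 18.74 = 37.48
Round up: n = 38 per group.

38 per group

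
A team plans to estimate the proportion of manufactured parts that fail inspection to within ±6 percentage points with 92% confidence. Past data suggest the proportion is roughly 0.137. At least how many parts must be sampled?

For a proportion with margin E = 0.06 at 92% confidence, z = 1.751.
n = p̂(1−p̂)(z/E)² = 0.137 × 0.863 × (1.751/0.06)² = 100.69
Round up: n = 101.

101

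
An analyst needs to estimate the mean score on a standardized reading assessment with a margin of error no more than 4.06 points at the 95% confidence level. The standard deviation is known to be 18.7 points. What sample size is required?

For a mean, the margin of error is E = z·σ/√n, so n = (zσ/E)².
At 95% confidence, z = 1.960.
n = (1.960 × 18.7 / 4.06)² = 81.50
Round up: n = 82.

82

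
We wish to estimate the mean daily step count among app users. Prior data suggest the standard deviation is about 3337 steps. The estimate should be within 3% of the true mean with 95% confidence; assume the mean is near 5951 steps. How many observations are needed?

n = 1343

For a mean, the margin of error is E = z·σ/√n, so n = (zσ/E)².
At 95% confidence, z = 1.960.
E = 3% of 5951 = 178.5 steps.
n = (1.960 × 3337 / 178.5)² = 1342.15
Round up: n = 1343.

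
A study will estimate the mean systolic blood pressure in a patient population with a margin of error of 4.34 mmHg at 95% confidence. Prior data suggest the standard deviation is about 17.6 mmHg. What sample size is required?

n = 64

For a mean, the margin of error is E = z·σ/√n, so n = (zσ/E)².
At 95% confidence, z = 1.960.
n = (1.960 × 17.6 / 4.34)² = 63.18
Round up: n = 64.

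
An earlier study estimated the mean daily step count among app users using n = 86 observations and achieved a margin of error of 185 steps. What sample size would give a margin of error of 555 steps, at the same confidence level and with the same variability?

Margin of error scales as 1/√n, so n₂ = n₁·(E₁/E₂)².
n₂ = 86 × (185/555)² = 86 × 0.1111 = 9.55
Round up: n₂ = 10.

10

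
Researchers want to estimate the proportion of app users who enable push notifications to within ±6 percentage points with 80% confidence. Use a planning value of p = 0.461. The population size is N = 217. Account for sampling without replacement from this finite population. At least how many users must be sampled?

For a proportion with margin E = 0.06 at 80% confidence, z = 1.282.
n = p̂(1−p̂)(z/E)² = 0.461 × 0.539 × (1.282/0.06)² = 113.44 — call this n₀.
Finite-population correction with N = 217: n = n₀ / (1 + (n₀−1)/N) = 113.44 / 1.518 = 74.73
Round up: n = 75.

75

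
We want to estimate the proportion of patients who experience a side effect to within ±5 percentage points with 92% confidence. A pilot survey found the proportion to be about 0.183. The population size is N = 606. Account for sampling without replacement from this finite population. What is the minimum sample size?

For a proportion with margin E = 0.05 at 92% confidence, z = 1.751.
n = p̂(1−p̂)(z/E)² = 0.183 × 0.817 × (1.751/0.05)² = 183.36 — call this n₀.
Finite-population correction with N = 606: n = n₀ / (1 + (n₀−1)/N) = 183.36 / 1.301 = 140.94
Round up: n = 141.

n = 141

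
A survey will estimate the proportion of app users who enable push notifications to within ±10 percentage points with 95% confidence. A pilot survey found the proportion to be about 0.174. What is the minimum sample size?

56

For a proportion with margin E = 0.1 at 95% confidence, z = 1.960.
n = p̂(1−p̂)(z/E)² = 0.174 × 0.826 × (1.960/0.1)² = 55.21
Round up: n = 56.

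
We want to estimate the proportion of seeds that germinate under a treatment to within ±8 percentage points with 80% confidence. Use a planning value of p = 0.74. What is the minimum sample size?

For a proportion with margin E = 0.08 at 80% confidence, z = 1.282.
n = p̂(1−p̂)(z/E)² = 0.74 × 0.26 × (1.282/0.08)² = 49.41
Round up: n = 50.

50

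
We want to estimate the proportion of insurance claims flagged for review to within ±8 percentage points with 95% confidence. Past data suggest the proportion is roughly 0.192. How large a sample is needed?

For a proportion with margin E = 0.08 at 95% confidence, z = 1.960.
n = p̂(1−p̂)(z/E)² = 0.192 × 0.808 × (1.960/0.08)² = 93.12
Round up: n = 94.

94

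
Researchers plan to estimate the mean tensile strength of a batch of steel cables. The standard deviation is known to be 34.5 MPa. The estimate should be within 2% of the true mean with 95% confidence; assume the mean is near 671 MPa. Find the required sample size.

26

For a mean, the margin of error is E = z·σ/√n, so n = (zσ/E)².
At 95% confidence, z = 1.960.
E = 2% of 671 = 13.42 MPa.
n = (1.960 × 34.5 / 13.42)² = 25.39
Round up: n = 26.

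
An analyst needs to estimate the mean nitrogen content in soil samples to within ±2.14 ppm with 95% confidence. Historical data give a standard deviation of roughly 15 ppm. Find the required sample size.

For a mean, the margin of error is E = z·σ/√n, so n = (zσ/E)².
At 95% confidence, z = 1.960.
n = (1.960 × 15 / 2.14)² = 188.74
Round up: n = 189.

189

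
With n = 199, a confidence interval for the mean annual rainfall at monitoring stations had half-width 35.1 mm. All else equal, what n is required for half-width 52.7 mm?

89

Margin of error scales as 1/√n, so n₂ = n₁·(E₁/E₂)².
n₂ = 199 × (35.1/52.7)² = 199 × 0.4436 = 88.28
Round up: n₂ = 89.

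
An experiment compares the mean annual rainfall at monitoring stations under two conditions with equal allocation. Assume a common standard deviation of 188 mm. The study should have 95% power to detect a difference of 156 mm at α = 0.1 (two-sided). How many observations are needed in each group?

32 per group

For two equal groups, n per group = 2·((z_{α/2} + z_β)·σ/δ)².
z_{α/2} = 1.645; z_β = 1.645 (power 95%).
n = 2 × (3.290 × 188 / 156)² = 2 × 15.72 = 31.44
Round up: n = 32 per group.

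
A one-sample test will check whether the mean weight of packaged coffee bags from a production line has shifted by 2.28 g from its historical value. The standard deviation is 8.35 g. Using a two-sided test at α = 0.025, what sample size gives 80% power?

128

For a one-sample z-test, n = ((z_{α/2} + z_β)·σ/δ)².
z_{α/2} = 2.241 (two-sided α = 0.025); z_β = 0.842 (power 80% → β = 0.2).
n = (3.083 × 8.35 / 2.28)² = 127.48
Round up: n = 128.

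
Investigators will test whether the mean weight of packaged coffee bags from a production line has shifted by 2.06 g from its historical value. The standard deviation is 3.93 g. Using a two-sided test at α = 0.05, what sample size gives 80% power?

29

For a one-sample z-test, n = ((z_{α/2} + z_β)·σ/δ)².
z_{α/2} = 1.960 (two-sided α = 0.05); z_β = 0.842 (power 80% → β = 0.2).
n = (2.802 × 3.93 / 2.06)² = 28.58
Round up: n = 29.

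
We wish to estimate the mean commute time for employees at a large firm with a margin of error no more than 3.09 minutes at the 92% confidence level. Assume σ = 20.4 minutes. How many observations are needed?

For a mean, the margin of error is E = z·σ/√n, so n = (zσ/E)².
At 92% confidence, z = 1.751.
n = (1.751 × 20.4 / 3.09)² = 133.63
Round up: n = 134.

134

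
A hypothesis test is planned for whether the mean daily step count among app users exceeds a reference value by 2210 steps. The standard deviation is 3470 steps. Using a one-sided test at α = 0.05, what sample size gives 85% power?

For a one-sample z-test, n = ((z_α + z_β)·σ/δ)².
z_α = 1.645 (one-sided α = 0.05); z_β = 1.036 (power 85% → β = 0.15).
n = (2.681 × 3470 / 2210)² = 17.72
Round up: n = 18.

n = 18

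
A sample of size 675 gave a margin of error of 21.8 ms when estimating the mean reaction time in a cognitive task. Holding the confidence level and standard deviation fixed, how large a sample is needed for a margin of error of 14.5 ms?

1526

Margin of error scales as 1/√n, so n₂ = n₁·(E₁/E₂)².
n₂ = 675 × (21.8/14.5)² = 675 × 2.26 = 1525.50
Round up: n₂ = 1526.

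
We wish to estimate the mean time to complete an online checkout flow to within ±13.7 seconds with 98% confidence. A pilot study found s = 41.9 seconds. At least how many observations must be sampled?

51

For a mean, the margin of error is E = z·σ/√n, so n = (zσ/E)².
At 98% confidence, z = 2.326.
n = (2.326 × 41.9 / 13.7)² = 50.61
Round up: n = 51.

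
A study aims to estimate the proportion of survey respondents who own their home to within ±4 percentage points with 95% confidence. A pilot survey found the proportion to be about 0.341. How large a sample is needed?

n = 540

For a proportion with margin E = 0.04 at 95% confidence, z = 1.960.
n = p̂(1−p̂)(z/E)² = 0.341 × 0.659 × (1.960/0.04)² = 539.55
Round up: n = 540.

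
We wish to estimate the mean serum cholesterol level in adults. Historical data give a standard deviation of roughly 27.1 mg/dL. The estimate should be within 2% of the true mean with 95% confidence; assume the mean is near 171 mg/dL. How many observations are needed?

For a mean, the margin of error is E = z·σ/√n, so n = (zσ/E)².
At 95% confidence, z = 1.960.
E = 2% of 171 = 3.42 mg/dL.
n = (1.960 × 27.1 / 3.42)² = 241.21
Round up: n = 242.

n = 242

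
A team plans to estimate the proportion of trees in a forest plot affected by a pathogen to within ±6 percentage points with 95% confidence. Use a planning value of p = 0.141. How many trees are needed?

For a proportion with margin E = 0.06 at 95% confidence, z = 1.960.
n = p̂(1−p̂)(z/E)² = 0.141 × 0.859 × (1.960/0.06)² = 129.25
Round up: n = 130.

130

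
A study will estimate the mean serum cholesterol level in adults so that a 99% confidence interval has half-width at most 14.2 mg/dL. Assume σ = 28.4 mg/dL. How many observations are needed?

For a mean, the margin of error is E = z·σ/√n, so n = (zσ/E)².
At 99% confidence, z = 2.576.
n = (2.576 × 28.4 / 14.2)² = 26.54
Round up: n = 27.

n = 27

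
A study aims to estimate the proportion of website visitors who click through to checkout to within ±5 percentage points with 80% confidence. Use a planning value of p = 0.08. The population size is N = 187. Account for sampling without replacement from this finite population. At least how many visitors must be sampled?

39

For a proportion with margin E = 0.05 at 80% confidence, z = 1.282.
n = p̂(1−p̂)(z/E)² = 0.08 × 0.92 × (1.282/0.05)² = 48.39 — call this n₀.
Finite-population correction with N = 187: n = n₀ / (1 + (n₀−1)/N) = 48.39 / 1.253 = 38.62
Round up: n = 39.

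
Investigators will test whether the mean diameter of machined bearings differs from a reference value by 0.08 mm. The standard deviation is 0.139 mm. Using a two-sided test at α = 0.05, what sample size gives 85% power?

28

For a one-sample z-test, n = ((z_{α/2} + z_β)·σ/δ)².
z_{α/2} = 1.960 (two-sided α = 0.05); z_β = 1.036 (power 85% → β = 0.15).
n = (2.996 × 0.139 / 0.08)² = 27.10
Round up: n = 28.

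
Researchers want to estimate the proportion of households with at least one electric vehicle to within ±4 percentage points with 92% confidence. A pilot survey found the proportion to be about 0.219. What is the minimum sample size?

328

For a proportion with margin E = 0.04 at 92% confidence, z = 1.751.
n = p̂(1−p̂)(z/E)² = 0.219 × 0.781 × (1.751/0.04)² = 327.75
Round up: n = 328.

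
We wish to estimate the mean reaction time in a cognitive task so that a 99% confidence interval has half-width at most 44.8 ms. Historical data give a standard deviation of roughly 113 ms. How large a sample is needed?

n = 43

For a mean, the margin of error is E = z·σ/√n, so n = (zσ/E)².
At 99% confidence, z = 2.576.
n = (2.576 × 113 / 44.8)² = 42.22
Round up: n = 43.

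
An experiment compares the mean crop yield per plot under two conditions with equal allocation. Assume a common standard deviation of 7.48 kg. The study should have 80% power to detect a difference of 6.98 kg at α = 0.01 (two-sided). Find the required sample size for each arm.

27 per group

For two equal groups, n per group = 2·((z_{α/2} + z_β)·σ/δ)².
z_{α/2} = 2.576; z_β = 0.842 (power 80%).
n = 2 × (3.418 × 7.48 / 6.98)² = 2 × 13.42 = 26.84
Round up: n = 27 per group.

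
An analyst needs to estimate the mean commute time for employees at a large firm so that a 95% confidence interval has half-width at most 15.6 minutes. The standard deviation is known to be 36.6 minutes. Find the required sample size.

22

For a mean, the margin of error is E = z·σ/√n, so n = (zσ/E)².
At 95% confidence, z = 1.960.
n = (1.960 × 36.6 / 15.6)² = 21.15
Round up: n = 22.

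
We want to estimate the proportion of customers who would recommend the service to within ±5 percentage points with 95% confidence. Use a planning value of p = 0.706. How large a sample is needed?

n = 319

For a proportion with margin E = 0.05 at 95% confidence, z = 1.960.
n = p̂(1−p̂)(z/E)² = 0.706 × 0.294 × (1.960/0.05)² = 318.95
Round up: n = 319.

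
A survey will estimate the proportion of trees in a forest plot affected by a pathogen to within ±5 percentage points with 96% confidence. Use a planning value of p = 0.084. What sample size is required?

n = 130

For a proportion with margin E = 0.05 at 96% confidence, z = 2.054.
n = p̂(1−p̂)(z/E)² = 0.084 × 0.916 × (2.054/0.05)² = 129.85
Round up: n = 130.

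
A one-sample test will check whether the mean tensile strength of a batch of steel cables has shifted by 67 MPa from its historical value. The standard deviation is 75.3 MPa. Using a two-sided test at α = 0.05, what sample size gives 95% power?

17

For a one-sample z-test, n = ((z_{α/2} + z_β)·σ/δ)².
z_{α/2} = 1.960 (two-sided α = 0.05); z_β = 1.645 (power 95% → β = 0.05).
n = (3.605 × 75.3 / 67)² = 16.42
Round up: n = 17.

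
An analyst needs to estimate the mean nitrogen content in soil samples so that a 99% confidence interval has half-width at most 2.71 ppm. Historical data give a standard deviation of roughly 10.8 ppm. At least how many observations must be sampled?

For a mean, the margin of error is E = z·σ/√n, so n = (zσ/E)².
At 99% confidence, z = 2.576.
n = (2.576 × 10.8 / 2.71)² = 105.39
Round up: n = 106.

106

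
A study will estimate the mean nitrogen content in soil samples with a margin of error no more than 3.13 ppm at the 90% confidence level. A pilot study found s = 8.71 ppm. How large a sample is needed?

21

For a mean, the margin of error is E = z·σ/√n, so n = (zσ/E)².
At 90% confidence, z = 1.645.
n = (1.645 × 8.71 / 3.13)² = 20.95
Round up: n = 21.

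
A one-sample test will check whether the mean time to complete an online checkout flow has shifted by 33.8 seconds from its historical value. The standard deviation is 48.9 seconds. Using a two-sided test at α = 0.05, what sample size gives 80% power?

n = 17

For a one-sample z-test, n = ((z_{α/2} + z_β)·σ/δ)².
z_{α/2} = 1.960 (two-sided α = 0.05); z_β = 0.842 (power 80% → β = 0.2).
n = (2.802 × 48.9 / 33.8)² = 16.43
Round up: n = 17.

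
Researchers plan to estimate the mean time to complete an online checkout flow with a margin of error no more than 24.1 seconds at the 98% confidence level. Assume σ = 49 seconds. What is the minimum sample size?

For a mean, the margin of error is E = z·σ/√n, so n = (zσ/E)².
At 98% confidence, z = 2.326.
n = (2.326 × 49 / 24.1)² = 22.37
Round up: n = 23.

23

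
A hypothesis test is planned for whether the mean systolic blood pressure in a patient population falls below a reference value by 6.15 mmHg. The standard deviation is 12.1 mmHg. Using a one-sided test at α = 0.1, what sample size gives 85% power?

21

For a one-sample z-test, n = ((z_α + z_β)·σ/δ)².
z_α = 1.282 (one-sided α = 0.1); z_β = 1.036 (power 85% → β = 0.15).
n = (2.318 × 12.1 / 6.15)² = 20.80
Round up: n = 21.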